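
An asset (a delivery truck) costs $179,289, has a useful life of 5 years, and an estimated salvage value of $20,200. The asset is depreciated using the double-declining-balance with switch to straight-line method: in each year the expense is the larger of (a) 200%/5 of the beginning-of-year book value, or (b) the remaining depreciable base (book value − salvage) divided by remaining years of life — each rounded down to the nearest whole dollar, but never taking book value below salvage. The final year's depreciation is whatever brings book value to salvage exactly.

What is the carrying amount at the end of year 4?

Depreciable base = $179,289 − $20,200 = $159,089.
Year 1: DB = ⌊$179,289 × 200%/5⌋ = $71,715; SL = ⌊$159,089/5⌋ = $31,817 → take DB $71,715. Book value $107,574.
Year 2: DB = ⌊$107,574 × 200%/5⌋ = $43,029; SL = ⌊$87,374/4⌋ = $21,843 → take DB $43,029. Book value $64,545.
Year 3: DB = ⌊$64,545 × 200%/5⌋ = $25,818; SL = ⌊$44,345/3⌋ = $14,781 → take DB $25,818. Book value $38,727.
Year 4: DB = ⌊$38,727 × 200%/5⌋ = $15,490; SL = ⌊$18,527/2⌋ = $9,263 → take DB $15,490. Book value $23,237.

$23,237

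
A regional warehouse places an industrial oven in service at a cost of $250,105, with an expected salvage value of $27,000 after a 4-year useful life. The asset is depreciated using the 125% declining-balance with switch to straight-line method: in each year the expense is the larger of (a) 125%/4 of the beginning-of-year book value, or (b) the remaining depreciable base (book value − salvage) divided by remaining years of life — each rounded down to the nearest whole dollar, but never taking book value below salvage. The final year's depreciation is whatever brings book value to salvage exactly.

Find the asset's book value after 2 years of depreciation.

$118,215

Depreciable base = $250,105 − $27,000 = $223,105.
Year 1: DB = ⌊$250,105 × 125%/4⌋ = $78,157; SL = ⌊$223,105/4⌋ = $55,776 → take DB $78,157. Book value $171,948.
Year 2: DB = ⌊$171,948 × 125%/4⌋ = $53,733; SL = ⌊$144,948/3⌋ = $48,316 → take DB $53,733. Book value $118,215.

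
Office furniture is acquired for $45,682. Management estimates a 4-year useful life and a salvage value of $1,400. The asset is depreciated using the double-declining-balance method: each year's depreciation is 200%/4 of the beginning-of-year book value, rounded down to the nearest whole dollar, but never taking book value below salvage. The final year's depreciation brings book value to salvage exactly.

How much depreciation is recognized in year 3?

$5,710

Depreciable base = $45,682 − $1,400 = $44,282.
Year 1: ⌊$45,682 × 200%/4⌋ = $22,841. Book value $22,841.
Year 2: ⌊$22,841 × 200%/4⌋ = $11,420. Book value $11,421.
Year 3: ⌊$11,421 × 200%/4⌋ = $5,710. Book value $5,711.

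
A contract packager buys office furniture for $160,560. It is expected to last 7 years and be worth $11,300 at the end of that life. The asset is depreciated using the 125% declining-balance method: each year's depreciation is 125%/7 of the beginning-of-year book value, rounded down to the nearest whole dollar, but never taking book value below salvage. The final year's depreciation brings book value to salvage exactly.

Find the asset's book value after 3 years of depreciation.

$88,992

Depreciable base = $160,560 − $11,300 = $149,260.
Year 1: ⌊$160,560 × 125%/7⌋ = $28,671. Book value $131,889.
Year 2: ⌊$131,889 × 125%/7⌋ = $23,551. Book value $108,338.
Year 3: ⌊$108,338 × 125%/7⌋ = $19,346. Book value $88,992.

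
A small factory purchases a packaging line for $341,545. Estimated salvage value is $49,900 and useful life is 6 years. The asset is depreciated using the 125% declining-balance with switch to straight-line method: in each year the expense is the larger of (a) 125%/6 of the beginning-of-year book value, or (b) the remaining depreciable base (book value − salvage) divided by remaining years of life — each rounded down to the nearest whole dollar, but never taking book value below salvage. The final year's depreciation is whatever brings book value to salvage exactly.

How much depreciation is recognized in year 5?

$39,855

Depreciable base = $341,545 − $49,900 = $291,645.
Year 1: DB = ⌊$341,545 × 125%/6⌋ = $71,155; SL = ⌊$291,645/6⌋ = $48,607 → take DB $71,155. Book value $270,390.
Year 2: DB = ⌊$270,390 × 125%/6⌋ = $56,331; SL = ⌊$220,490/5⌋ = $44,098 → take DB $56,331. Book value $214,059.
Year 3: DB = ⌊$214,059 × 125%/6⌋ = $44,595; SL = ⌊$164,159/4⌋ = $41,039 → take DB $44,595. Book value $169,464.
Year 4: DB = ⌊$169,464 × 125%/6⌋ = $35,305; SL = ⌊$119,564/3⌋ = $39,854 → take SL $39,854. Book value $129,610.
Year 5: DB = ⌊$129,610 × 125%/6⌋ = $27,002; SL = ⌊$79,710/2⌋ = $39,855 → take SL $39,855. Book value $89,755.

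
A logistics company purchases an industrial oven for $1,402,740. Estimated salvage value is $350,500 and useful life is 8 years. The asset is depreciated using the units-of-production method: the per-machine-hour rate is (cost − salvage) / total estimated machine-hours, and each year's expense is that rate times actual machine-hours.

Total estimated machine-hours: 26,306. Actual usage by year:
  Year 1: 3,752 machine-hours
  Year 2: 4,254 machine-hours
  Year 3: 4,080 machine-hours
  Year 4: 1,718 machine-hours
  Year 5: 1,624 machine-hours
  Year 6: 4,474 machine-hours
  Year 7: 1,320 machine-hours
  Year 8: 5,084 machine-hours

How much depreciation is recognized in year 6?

Depreciable base = $1,402,740 − $350,500 = $1,052,240.
Rate = $1,052,240 / 26,306 machine-hours = $40 per machine-hour.
Year 1: 3,752 × $40 = $150,080. Book value $1,252,660.
Year 2: 4,254 × $40 = $170,160. Book value $1,082,500.
Year 3: 4,080 × $40 = $163,200. Book value $919,300.
Year 4: 1,718 × $40 = $68,720. Book value $850,580.
Year 5: 1,624 × $40 = $64,960. Book value $785,620.
Year 6: 4,474 × $40 = $178,960. Book value $606,660.

$178,960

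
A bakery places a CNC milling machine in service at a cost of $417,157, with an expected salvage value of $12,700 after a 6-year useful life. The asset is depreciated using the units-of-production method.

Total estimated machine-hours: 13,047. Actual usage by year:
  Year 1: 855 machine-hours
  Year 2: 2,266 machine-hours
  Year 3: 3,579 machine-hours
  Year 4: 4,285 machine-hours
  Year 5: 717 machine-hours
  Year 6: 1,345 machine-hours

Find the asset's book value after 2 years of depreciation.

Depreciable base = $417,157 − $12,700 = $404,457.
Rate = $404,457 / 13,047 machine-hours = $31 per machine-hour.
Year 1: 855 × $31 = $26,505. Book value $390,652.
Year 2: 2,266 × $31 = $70,246. Book value $320,406.

$320,406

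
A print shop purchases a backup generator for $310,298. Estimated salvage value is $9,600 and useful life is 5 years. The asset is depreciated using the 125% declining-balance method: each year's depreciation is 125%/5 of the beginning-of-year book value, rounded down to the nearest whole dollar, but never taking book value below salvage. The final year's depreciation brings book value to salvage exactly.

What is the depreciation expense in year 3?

$43,635

Depreciable base = $310,298 − $9,600 = $300,698.
Year 1: ⌊$310,298 × 125%/5⌋ = $77,574. Book value $232,724.
Year 2: ⌊$232,724 × 125%/5⌋ = $58,181. Book value $174,543.
Year 3: ⌊$174,543 × 125%/5⌋ = $43,635. Book value $130,908.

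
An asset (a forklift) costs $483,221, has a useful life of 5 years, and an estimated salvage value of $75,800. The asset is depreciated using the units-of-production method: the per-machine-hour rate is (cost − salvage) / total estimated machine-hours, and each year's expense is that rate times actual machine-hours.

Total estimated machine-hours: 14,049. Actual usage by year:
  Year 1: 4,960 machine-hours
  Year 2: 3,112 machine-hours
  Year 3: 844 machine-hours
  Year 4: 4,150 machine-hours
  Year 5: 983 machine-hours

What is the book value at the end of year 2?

$249,133

Depreciable base = $483,221 − $75,800 = $407,421.
Rate = $407,421 / 14,049 machine-hours = $29 per machine-hour.
Year 1: 4,960 × $29 = $143,840. Book value $339,381.
Year 2: 3,112 × $29 = $90,248. Book value $249,133.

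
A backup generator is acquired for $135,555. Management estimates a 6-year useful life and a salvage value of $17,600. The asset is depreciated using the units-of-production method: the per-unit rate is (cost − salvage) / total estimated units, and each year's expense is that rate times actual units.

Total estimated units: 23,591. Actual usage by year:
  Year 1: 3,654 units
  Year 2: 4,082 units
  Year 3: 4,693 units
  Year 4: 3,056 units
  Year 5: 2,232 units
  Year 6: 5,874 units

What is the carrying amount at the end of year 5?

$46,970

Depreciable base = $135,555 − $17,600 = $117,955.
Rate = $117,955 / 23,591 units = $5 per unit.
Year 1: 3,654 × $5 = $18,270. Book value $117,285.
Year 2: 4,082 × $5 = $20,410. Book value $96,875.
Year 3: 4,693 × $5 = $23,465. Book value $73,410.
Year 4: 3,056 × $5 = $15,280. Book value $58,130.
Year 5: 2,232 × $5 = $11,160. Book value $46,970.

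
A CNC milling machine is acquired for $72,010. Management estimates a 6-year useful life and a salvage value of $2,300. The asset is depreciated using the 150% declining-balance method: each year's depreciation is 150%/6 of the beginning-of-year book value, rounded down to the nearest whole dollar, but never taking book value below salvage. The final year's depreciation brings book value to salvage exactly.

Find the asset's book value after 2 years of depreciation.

Depreciable base = $72,010 − $2,300 = $69,710.
Year 1: ⌊$72,010 × 150%/6⌋ = $18,002. Book value $54,008.
Year 2: ⌊$54,008 × 150%/6⌋ = $13,502. Book value $40,506.

$40,506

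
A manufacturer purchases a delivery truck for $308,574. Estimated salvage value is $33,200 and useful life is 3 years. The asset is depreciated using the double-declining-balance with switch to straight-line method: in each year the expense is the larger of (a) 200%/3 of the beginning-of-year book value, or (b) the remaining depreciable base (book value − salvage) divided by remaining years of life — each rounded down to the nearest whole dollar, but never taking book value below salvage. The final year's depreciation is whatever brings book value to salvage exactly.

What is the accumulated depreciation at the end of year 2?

Depreciable base = $308,574 − $33,200 = $275,374.
Year 1: DB = ⌊$308,574 × 200%/3⌋ = $205,716; SL = ⌊$275,374/3⌋ = $91,791 → take DB $205,716. Book value $102,858.
Year 2: DB = ⌊$102,858 × 200%/3⌋ = $68,572; SL = ⌊$69,658/2⌋ = $34,829 → take DB $68,572. Book value $34,286.
Accumulated through year 2 = $308,574 − $34,286 = $274,288.

$274,288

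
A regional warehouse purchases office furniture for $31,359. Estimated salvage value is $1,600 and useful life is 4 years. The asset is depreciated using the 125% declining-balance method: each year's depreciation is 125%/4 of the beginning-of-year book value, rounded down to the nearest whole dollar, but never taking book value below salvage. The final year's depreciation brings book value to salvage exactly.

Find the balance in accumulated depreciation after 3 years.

Depreciable base = $31,359 − $1,600 = $29,759.
Year 1: ⌊$31,359 × 125%/4⌋ = $9,799. Book value $21,560.
Year 2: ⌊$21,560 × 125%/4⌋ = $6,737. Book value $14,823.
Year 3: ⌊$14,823 × 125%/4⌋ = $4,632. Book value $10,191.
Accumulated through year 3 = $31,359 − $10,191 = $21,168.

$21,168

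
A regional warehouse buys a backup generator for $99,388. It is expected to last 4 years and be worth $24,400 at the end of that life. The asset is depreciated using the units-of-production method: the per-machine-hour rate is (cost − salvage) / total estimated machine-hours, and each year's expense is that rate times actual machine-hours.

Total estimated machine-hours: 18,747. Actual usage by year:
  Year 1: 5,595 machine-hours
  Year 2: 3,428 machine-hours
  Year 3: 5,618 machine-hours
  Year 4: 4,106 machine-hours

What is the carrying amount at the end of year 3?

$40,824

Depreciable base = $99,388 − $24,400 = $74,988.
Rate = $74,988 / 18,747 machine-hours = $4 per machine-hour.
Year 1: 5,595 × $4 = $22,380. Book value $77,008.
Year 2: 3,428 × $4 = $13,712. Book value $63,296.
Year 3: 5,618 × $4 = $22,472. Book value $40,824.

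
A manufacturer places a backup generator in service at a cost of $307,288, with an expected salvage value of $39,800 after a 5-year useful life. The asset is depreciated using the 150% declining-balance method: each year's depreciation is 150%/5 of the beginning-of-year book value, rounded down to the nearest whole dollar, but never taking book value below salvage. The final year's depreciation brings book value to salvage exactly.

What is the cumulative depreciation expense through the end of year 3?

Depreciable base = $307,288 − $39,800 = $267,488.
Year 1: ⌊$307,288 × 150%/5⌋ = $92,186. Book value $215,102.
Year 2: ⌊$215,102 × 150%/5⌋ = $64,530. Book value $150,572.
Year 3: ⌊$150,572 × 150%/5⌋ = $45,171. Book value $105,401.
Accumulated through year 3 = $307,288 − $105,401 = $201,887.

$201,887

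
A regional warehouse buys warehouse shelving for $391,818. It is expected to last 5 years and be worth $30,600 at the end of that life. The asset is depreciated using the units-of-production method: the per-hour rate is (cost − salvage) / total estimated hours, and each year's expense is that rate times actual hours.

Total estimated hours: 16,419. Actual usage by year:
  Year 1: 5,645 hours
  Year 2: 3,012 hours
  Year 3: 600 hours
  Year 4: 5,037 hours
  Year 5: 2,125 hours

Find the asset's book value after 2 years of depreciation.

$201,364

Depreciable base = $391,818 − $30,600 = $361,218.
Rate = $361,218 / 16,419 hours = $22 per hour.
Year 1: 5,645 × $22 = $124,190. Book value $267,628.
Year 2: 3,012 × $22 = $66,264. Book value $201,364.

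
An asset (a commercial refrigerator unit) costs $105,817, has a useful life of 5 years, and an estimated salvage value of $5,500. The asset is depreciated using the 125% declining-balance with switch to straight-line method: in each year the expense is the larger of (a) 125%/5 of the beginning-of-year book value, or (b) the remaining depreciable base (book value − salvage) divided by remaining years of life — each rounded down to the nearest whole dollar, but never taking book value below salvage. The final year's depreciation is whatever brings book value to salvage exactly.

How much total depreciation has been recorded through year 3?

Depreciable base = $105,817 − $5,500 = $100,317.
Year 1: DB = ⌊$105,817 × 125%/5⌋ = $26,454; SL = ⌊$100,317/5⌋ = $20,063 → take DB $26,454. Book value $79,363.
Year 2: DB = ⌊$79,363 × 125%/5⌋ = $19,840; SL = ⌊$73,863/4⌋ = $18,465 → take DB $19,840. Book value $59,523.
Year 3: DB = ⌊$59,523 × 125%/5⌋ = $14,880; SL = ⌊$54,023/3⌋ = $18,007 → take SL $18,007. Book value $41,516.
Accumulated through year 3 = $105,817 − $41,516 = $64,301.

$64,301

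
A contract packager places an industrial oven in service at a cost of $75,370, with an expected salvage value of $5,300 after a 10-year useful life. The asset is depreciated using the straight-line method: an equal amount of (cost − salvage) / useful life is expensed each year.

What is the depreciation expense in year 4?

Depreciable base = $75,370 − $5,300 = $70,070.
Annual expense = $70,070 / 10 = $7,007.

$7,007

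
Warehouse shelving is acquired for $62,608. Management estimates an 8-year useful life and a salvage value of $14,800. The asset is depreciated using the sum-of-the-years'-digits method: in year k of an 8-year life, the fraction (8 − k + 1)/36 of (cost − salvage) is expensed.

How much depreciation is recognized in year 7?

$2,656

Depreciable base = $62,608 − $14,800 = $47,808.
Sum of the years' digits = 8+7+6+5+4+3+2+1 = 36.
Year 1: $47,808 × 8/36 = $10,624. Book value $51,984.
Year 2: $47,808 × 7/36 = $9,296. Book value $42,688.
Year 3: $47,808 × 6/36 = $7,968. Book value $34,720.
Year 4: $47,808 × 5/36 = $6,640. Book value $28,080.
Year 5: $47,808 × 4/36 = $5,312. Book value $22,768.
Year 6: $47,808 × 3/36 = $3,984. Book value $18,784.
Year 7: $47,808 × 2/36 = $2,656. Book value $16,128.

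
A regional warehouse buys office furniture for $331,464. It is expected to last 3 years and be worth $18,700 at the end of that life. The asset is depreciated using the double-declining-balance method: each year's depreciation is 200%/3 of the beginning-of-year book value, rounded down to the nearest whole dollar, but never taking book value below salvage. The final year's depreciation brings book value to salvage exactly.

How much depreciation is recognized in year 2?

$73,658

Depreciable base = $331,464 − $18,700 = $312,764.
Year 1: ⌊$331,464 × 200%/3⌋ = $220,976. Book value $110,488.
Year 2: ⌊$110,488 × 200%/3⌋ = $73,658. Book value $36,830.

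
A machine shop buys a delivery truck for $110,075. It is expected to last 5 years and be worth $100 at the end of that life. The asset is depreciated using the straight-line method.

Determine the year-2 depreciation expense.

$21,995

Depreciable base = $110,075 − $100 = $109,975.
Annual expense = $109,975 / 5 = $21,995.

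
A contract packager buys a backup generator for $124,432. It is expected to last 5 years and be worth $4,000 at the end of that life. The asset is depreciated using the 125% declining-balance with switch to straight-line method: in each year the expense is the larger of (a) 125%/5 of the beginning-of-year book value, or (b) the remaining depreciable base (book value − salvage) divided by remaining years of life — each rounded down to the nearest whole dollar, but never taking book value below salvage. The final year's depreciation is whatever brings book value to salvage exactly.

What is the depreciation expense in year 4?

$21,998

Depreciable base = $124,432 − $4,000 = $120,432.
Year 1: DB = ⌊$124,432 × 125%/5⌋ = $31,108; SL = ⌊$120,432/5⌋ = $24,086 → take DB $31,108. Book value $93,324.
Year 2: DB = ⌊$93,324 × 125%/5⌋ = $23,331; SL = ⌊$89,324/4⌋ = $22,331 → take DB $23,331. Book value $69,993.
Year 3: DB = ⌊$69,993 × 125%/5⌋ = $17,498; SL = ⌊$65,993/3⌋ = $21,997 → take SL $21,997. Book value $47,996.
Year 4: DB = ⌊$47,996 × 125%/5⌋ = $11,999; SL = ⌊$43,996/2⌋ = $21,998 → take SL $21,998. Book value $25,998.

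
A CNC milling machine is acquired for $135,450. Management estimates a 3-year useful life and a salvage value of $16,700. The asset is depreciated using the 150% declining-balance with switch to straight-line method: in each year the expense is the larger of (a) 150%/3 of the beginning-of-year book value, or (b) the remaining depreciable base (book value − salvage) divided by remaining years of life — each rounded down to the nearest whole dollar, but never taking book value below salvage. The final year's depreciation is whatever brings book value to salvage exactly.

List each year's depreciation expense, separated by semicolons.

$67,725; $33,862; $17,163

Depreciable base = $135,450 − $16,700 = $118,750.
Year 1: DB = ⌊$135,450 × 150%/3⌋ = $67,725; SL = ⌊$118,750/3⌋ = $39,583 → take DB $67,725. Book value $67,725.
Year 2: DB = ⌊$67,725 × 150%/3⌋ = $33,862; SL = ⌊$51,025/2⌋ = $25,512 → take DB $33,862. Book value $33,863.
Year 3 (final): $33,863 − $16,700 = $17,163. Book value $16,700.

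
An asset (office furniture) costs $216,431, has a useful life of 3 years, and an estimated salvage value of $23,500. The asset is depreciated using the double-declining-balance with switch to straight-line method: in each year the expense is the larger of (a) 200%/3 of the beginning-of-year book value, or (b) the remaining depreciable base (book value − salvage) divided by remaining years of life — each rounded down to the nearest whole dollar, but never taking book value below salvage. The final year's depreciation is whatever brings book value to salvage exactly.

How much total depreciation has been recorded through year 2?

$192,383

Depreciable base = $216,431 − $23,500 = $192,931.
Year 1: DB = ⌊$216,431 × 200%/3⌋ = $144,287; SL = ⌊$192,931/3⌋ = $64,310 → take DB $144,287. Book value $72,144.
Year 2: DB = ⌊$72,144 × 200%/3⌋ = $48,096; SL = ⌊$48,644/2⌋ = $24,322 → take DB $48,096. Book value $24,048.
Accumulated through year 2 = $216,431 − $24,048 = $192,383.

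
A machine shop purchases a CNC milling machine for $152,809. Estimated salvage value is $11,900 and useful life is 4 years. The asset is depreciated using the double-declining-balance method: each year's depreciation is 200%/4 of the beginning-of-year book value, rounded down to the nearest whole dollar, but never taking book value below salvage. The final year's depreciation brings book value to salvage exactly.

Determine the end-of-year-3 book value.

$19,102

Depreciable base = $152,809 − $11,900 = $140,909.
Year 1: ⌊$152,809 × 200%/4⌋ = $76,404. Book value $76,405.
Year 2: ⌊$76,405 × 200%/4⌋ = $38,202. Book value $38,203.
Year 3: ⌊$38,203 × 200%/4⌋ = $19,101. Book value $19,102.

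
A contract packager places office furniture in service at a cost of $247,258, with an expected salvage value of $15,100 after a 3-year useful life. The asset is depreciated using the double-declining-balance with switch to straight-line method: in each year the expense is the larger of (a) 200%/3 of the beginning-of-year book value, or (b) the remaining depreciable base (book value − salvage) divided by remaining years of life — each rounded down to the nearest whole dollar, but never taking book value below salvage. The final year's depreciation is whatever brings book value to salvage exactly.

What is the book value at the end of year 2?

$27,474

Depreciable base = $247,258 − $15,100 = $232,158.
Year 1: DB = ⌊$247,258 × 200%/3⌋ = $164,838; SL = ⌊$232,158/3⌋ = $77,386 → take DB $164,838. Book value $82,420.
Year 2: DB = ⌊$82,420 × 200%/3⌋ = $54,946; SL = ⌊$67,320/2⌋ = $33,660 → take DB $54,946. Book value $27,474.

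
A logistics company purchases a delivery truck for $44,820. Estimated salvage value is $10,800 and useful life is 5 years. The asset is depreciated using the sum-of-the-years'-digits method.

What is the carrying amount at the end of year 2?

$24,408

Depreciable base = $44,820 − $10,800 = $34,020.
Sum of the years' digits = 5+4+3+2+1 = 15.
Year 1: $34,020 × 5/15 = $11,340. Book value $33,480.
Year 2: $34,020 × 4/15 = $9,072. Book value $24,408.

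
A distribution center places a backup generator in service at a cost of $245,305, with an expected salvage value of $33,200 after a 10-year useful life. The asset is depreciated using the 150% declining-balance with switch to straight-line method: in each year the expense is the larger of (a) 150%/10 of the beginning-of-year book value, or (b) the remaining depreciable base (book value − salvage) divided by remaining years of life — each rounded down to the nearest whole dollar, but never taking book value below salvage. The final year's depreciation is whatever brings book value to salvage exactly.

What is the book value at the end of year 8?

Depreciable base = $245,305 − $33,200 = $212,105.
Year 1: DB = ⌊$245,305 × 150%/10⌋ = $36,795; SL = ⌊$212,105/10⌋ = $21,210 → take DB $36,795. Book value $208,510.
Year 2: DB = ⌊$208,510 × 150%/10⌋ = $31,276; SL = ⌊$175,310/9⌋ = $19,478 → take DB $31,276. Book value $177,234.
Year 3: DB = ⌊$177,234 × 150%/10⌋ = $26,585; SL = ⌊$144,034/8⌋ = $18,004 → take DB $26,585. Book value $150,649.
Year 4: DB = ⌊$150,649 × 150%/10⌋ = $22,597; SL = ⌊$117,449/7⌋ = $16,778 → take DB $22,597. Book value $128,052.
Year 5: DB = ⌊$128,052 × 150%/10⌋ = $19,207; SL = ⌊$94,852/6⌋ = $15,808 → take DB $19,207. Book value $108,845.
Year 6: DB = ⌊$108,845 × 150%/10⌋ = $16,326; SL = ⌊$75,645/5⌋ = $15,129 → take DB $16,326. Book value $92,519.
Year 7: DB = ⌊$92,519 × 150%/10⌋ = $13,877; SL = ⌊$59,319/4⌋ = $14,829 → take SL $14,829. Book value $77,690.
Year 8: DB = ⌊$77,690 × 150%/10⌋ = $11,653; SL = ⌊$44,490/3⌋ = $14,830 → take SL $14,830. Book value $62,860.

$62,860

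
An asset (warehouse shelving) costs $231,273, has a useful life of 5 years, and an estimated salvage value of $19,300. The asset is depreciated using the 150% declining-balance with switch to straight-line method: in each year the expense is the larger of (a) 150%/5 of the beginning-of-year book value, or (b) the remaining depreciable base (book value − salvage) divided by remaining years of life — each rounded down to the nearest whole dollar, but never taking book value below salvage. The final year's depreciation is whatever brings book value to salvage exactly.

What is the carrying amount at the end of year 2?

$113,325

Depreciable base = $231,273 − $19,300 = $211,973.
Year 1: DB = ⌊$231,273 × 150%/5⌋ = $69,381; SL = ⌊$211,973/5⌋ = $42,394 → take DB $69,381. Book value $161,892.
Year 2: DB = ⌊$161,892 × 150%/5⌋ = $48,567; SL = ⌊$142,592/4⌋ = $35,648 → take DB $48,567. Book value $113,325.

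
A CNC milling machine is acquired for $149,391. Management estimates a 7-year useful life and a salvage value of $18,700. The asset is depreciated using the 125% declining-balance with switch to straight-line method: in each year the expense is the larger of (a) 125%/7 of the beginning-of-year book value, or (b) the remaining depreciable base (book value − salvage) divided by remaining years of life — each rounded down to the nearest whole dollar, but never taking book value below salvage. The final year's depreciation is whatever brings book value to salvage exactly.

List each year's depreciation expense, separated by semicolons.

$26,676; $21,913; $18,000; $16,025; $16,025; $16,026; $16,026

Depreciable base = $149,391 − $18,700 = $130,691.
Year 1: DB = ⌊$149,391 × 125%/7⌋ = $26,676; SL = ⌊$130,691/7⌋ = $18,670 → take DB $26,676. Book value $122,715.
Year 2: DB = ⌊$122,715 × 125%/7⌋ = $21,913; SL = ⌊$104,015/6⌋ = $17,335 → take DB $21,913. Book value $100,802.
Year 3: DB = ⌊$100,802 × 125%/7⌋ = $18,000; SL = ⌊$82,102/5⌋ = $16,420 → take DB $18,000. Book value $82,802.
Year 4: DB = ⌊$82,802 × 125%/7⌋ = $14,786; SL = ⌊$64,102/4⌋ = $16,025 → take SL $16,025. Book value $66,777.
Year 5: DB = ⌊$66,777 × 125%/7⌋ = $11,924; SL = ⌊$48,077/3⌋ = $16,025 → take SL $16,025. Book value $50,752.
Year 6: DB = ⌊$50,752 × 125%/7⌋ = $9,062; SL = ⌊$32,052/2⌋ = $16,026 → take SL $16,026. Book value $34,726.
Year 7 (final): $34,726 − $18,700 = $16,026. Book value $18,700.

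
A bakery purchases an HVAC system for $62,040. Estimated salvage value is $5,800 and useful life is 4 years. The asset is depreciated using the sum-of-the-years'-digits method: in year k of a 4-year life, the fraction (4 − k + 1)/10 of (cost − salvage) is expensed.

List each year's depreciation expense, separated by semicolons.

Depreciable base = $62,040 − $5,800 = $56,240.
Sum of the years' digits = 4+3+2+1 = 10.
Year 1: $56,240 × 4/10 = $22,496. Book value $39,544.
Year 2: $56,240 × 3/10 = $16,872. Book value $22,672.
Year 3: $56,240 × 2/10 = $11,248. Book value $11,424.
Year 4: $56,240 × 1/10 = $5,624. Book value $5,800.

$22,496; $16,872; $11,248; $5,624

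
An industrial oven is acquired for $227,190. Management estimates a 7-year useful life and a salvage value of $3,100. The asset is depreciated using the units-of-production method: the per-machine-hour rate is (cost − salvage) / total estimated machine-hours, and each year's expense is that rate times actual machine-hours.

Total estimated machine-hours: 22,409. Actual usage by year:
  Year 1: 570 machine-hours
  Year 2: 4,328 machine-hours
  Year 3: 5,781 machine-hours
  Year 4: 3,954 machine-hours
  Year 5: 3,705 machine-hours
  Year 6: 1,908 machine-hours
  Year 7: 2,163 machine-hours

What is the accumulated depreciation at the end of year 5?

Depreciable base = $227,190 − $3,100 = $224,090.
Rate = $224,090 / 22,409 machine-hours = $10 per machine-hour.
Year 1: 570 × $10 = $5,700. Book value $221,490.
Year 2: 4,328 × $10 = $43,280. Book value $178,210.
Year 3: 5,781 × $10 = $57,810. Book value $120,400.
Year 4: 3,954 × $10 = $39,540. Book value $80,860.
Year 5: 3,705 × $10 = $37,050. Book value $43,810.
Accumulated through year 5 = $227,190 − $43,810 = $183,380.

$183,380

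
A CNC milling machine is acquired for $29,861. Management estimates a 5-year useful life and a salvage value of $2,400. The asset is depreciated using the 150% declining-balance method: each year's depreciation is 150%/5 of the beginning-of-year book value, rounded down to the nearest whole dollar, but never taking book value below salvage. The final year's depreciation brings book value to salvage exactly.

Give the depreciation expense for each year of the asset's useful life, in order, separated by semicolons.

$8,958; $6,270; $4,389; $3,073; $4,771

Depreciable base = $29,861 − $2,400 = $27,461.
Year 1: ⌊$29,861 × 150%/5⌋ = $8,958. Book value $20,903.
Year 2: ⌊$20,903 × 150%/5⌋ = $6,270. Book value $14,633.
Year 3: ⌊$14,633 × 150%/5⌋ = $4,389. Book value $10,244.
Year 4: ⌊$10,244 × 150%/5⌋ = $3,073. Book value $7,171.
Year 5 (final): $7,171 − $2,400 = $4,771. Book value $2,400.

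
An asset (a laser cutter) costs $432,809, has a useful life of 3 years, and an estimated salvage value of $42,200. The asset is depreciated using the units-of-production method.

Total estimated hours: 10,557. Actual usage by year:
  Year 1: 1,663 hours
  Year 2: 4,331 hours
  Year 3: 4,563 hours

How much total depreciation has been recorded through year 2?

Depreciable base = $432,809 − $42,200 = $390,609.
Rate = $390,609 / 10,557 hours = $37 per hour.
Year 1: 1,663 × $37 = $61,531. Book value $371,278.
Year 2: 4,331 × $37 = $160,247. Book value $211,031.
Accumulated through year 2 = $432,809 − $211,031 = $221,778.

$221,778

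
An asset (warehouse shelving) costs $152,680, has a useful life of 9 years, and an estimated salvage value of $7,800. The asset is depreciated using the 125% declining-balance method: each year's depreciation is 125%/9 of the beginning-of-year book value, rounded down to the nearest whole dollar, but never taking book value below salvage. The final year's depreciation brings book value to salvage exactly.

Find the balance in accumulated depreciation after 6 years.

$90,428

Depreciable base = $152,680 − $7,800 = $144,880.
Year 1: ⌊$152,680 × 125%/9⌋ = $21,205. Book value $131,475.
Year 2: ⌊$131,475 × 125%/9⌋ = $18,260. Book value $113,215.
Year 3: ⌊$113,215 × 125%/9⌋ = $15,724. Book value $97,491.
Year 4: ⌊$97,491 × 125%/9⌋ = $13,540. Book value $83,951.
Year 5: ⌊$83,951 × 125%/9⌋ = $11,659. Book value $72,292.
Year 6: ⌊$72,292 × 125%/9⌋ = $10,040. Book value $62,252.
Accumulated through year 6 = $152,680 − $62,252 = $90,428.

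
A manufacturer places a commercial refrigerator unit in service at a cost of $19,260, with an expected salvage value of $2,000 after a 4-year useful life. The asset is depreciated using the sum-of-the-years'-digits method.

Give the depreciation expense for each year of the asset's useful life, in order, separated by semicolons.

$6,904; $5,178; $3,452; $1,726

Depreciable base = $19,260 − $2,000 = $17,260.
Sum of the years' digits = 4+3+2+1 = 10.
Year 1: $17,260 × 4/10 = $6,904. Book value $12,356.
Year 2: $17,260 × 3/10 = $5,178. Book value $7,178.
Year 3: $17,260 × 2/10 = $3,452. Book value $3,726.
Year 4: $17,260 × 1/10 = $1,726. Book value $2,000.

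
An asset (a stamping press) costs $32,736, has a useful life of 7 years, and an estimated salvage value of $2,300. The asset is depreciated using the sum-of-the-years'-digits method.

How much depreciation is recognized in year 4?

$4,348

Depreciable base = $32,736 − $2,300 = $30,436.
Sum of the years' digits = 7+6+5+4+3+2+1 = 28.
Year 1: $30,436 × 7/28 = $7,609. Book value $25,127.
Year 2: $30,436 × 6/28 = $6,522. Book value $18,605.
Year 3: $30,436 × 5/28 = $5,435. Book value $13,170.
Year 4: $30,436 × 4/28 = $4,348. Book value $8,822.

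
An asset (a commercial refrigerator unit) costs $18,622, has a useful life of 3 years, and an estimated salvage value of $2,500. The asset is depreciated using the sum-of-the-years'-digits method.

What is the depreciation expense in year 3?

$2,687

Depreciable base = $18,622 − $2,500 = $16,122.
Sum of the years' digits = 3+2+1 = 6.
Year 1: $16,122 × 3/6 = $8,061. Book value $10,561.
Year 2: $16,122 × 2/6 = $5,374. Book value $5,187.
Year 3: $16,122 × 1/6 = $2,687. Book value $2,500.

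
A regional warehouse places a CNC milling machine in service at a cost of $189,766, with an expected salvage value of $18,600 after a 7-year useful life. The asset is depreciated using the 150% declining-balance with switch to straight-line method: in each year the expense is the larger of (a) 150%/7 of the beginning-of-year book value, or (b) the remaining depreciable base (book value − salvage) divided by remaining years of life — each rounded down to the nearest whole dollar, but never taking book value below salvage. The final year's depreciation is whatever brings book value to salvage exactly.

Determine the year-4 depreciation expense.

$19,724

Depreciable base = $189,766 − $18,600 = $171,166.
Year 1: DB = ⌊$189,766 × 150%/7⌋ = $40,664; SL = ⌊$171,166/7⌋ = $24,452 → take DB $40,664. Book value $149,102.
Year 2: DB = ⌊$149,102 × 150%/7⌋ = $31,950; SL = ⌊$130,502/6⌋ = $21,750 → take DB $31,950. Book value $117,152.
Year 3: DB = ⌊$117,152 × 150%/7⌋ = $25,104; SL = ⌊$98,552/5⌋ = $19,710 → take DB $25,104. Book value $92,048.
Year 4: DB = ⌊$92,048 × 150%/7⌋ = $19,724; SL = ⌊$73,448/4⌋ = $18,362 → take DB $19,724. Book value $72,324.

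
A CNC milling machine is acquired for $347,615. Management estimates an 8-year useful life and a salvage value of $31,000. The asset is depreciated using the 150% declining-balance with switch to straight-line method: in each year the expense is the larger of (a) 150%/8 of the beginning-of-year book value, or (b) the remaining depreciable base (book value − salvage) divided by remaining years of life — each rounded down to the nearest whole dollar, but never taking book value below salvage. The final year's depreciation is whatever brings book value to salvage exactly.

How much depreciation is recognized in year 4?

Depreciable base = $347,615 − $31,000 = $316,615.
Year 1: DB = ⌊$347,615 × 150%/8⌋ = $65,177; SL = ⌊$316,615/8⌋ = $39,576 → take DB $65,177. Book value $282,438.
Year 2: DB = ⌊$282,438 × 150%/8⌋ = $52,957; SL = ⌊$251,438/7⌋ = $35,919 → take DB $52,957. Book value $229,481.
Year 3: DB = ⌊$229,481 × 150%/8⌋ = $43,027; SL = ⌊$198,481/6⌋ = $33,080 → take DB $43,027. Book value $186,454.
Year 4: DB = ⌊$186,454 × 150%/8⌋ = $34,960; SL = ⌊$155,454/5⌋ = $31,090 → take DB $34,960. Book value $151,494.

$34,960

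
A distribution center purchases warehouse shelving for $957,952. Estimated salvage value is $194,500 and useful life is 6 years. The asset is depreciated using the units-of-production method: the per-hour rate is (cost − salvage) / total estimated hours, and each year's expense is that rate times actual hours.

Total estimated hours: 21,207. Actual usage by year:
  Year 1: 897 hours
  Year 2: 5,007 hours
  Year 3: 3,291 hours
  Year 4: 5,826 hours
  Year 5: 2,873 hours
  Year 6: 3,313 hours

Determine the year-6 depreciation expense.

Depreciable base = $957,952 − $194,500 = $763,452.
Rate = $763,452 / 21,207 hours = $36 per hour.
Year 1: 897 × $36 = $32,292. Book value $925,660.
Year 2: 5,007 × $36 = $180,252. Book value $745,408.
Year 3: 3,291 × $36 = $118,476. Book value $626,932.
Year 4: 5,826 × $36 = $209,736. Book value $417,196.
Year 5: 2,873 × $36 = $103,428. Book value $313,768.
Year 6: 3,313 × $36 = $119,268. Book value $194,500.

$119,268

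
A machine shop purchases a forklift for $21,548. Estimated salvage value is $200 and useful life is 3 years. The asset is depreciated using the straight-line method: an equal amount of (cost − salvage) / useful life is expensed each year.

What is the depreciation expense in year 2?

$7,116

Depreciable base = $21,548 − $200 = $21,348.
Annual expense = $21,348 / 3 = $7,116.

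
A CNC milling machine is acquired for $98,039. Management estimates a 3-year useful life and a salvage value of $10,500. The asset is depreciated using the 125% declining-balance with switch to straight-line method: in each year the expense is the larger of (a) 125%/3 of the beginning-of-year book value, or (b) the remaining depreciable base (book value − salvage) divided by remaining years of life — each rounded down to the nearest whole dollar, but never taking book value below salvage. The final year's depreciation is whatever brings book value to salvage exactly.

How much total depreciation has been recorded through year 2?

Depreciable base = $98,039 − $10,500 = $87,539.
Year 1: DB = ⌊$98,039 × 125%/3⌋ = $40,849; SL = ⌊$87,539/3⌋ = $29,179 → take DB $40,849. Book value $57,190.
Year 2: DB = ⌊$57,190 × 125%/3⌋ = $23,829; SL = ⌊$46,690/2⌋ = $23,345 → take DB $23,829. Book value $33,361.
Accumulated through year 2 = $98,039 − $33,361 = $64,678.

$64,678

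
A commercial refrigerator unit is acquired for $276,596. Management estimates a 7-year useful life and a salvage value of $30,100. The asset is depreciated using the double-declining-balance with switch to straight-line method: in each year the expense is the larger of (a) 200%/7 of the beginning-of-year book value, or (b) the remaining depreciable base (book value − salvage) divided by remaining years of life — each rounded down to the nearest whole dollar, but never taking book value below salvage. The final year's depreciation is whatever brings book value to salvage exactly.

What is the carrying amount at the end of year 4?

$72,001

Depreciable base = $276,596 − $30,100 = $246,496.
Year 1: DB = ⌊$276,596 × 200%/7⌋ = $79,027; SL = ⌊$246,496/7⌋ = $35,213 → take DB $79,027. Book value $197,569.
Year 2: DB = ⌊$197,569 × 200%/7⌋ = $56,448; SL = ⌊$167,469/6⌋ = $27,911 → take DB $56,448. Book value $141,121.
Year 3: DB = ⌊$141,121 × 200%/7⌋ = $40,320; SL = ⌊$111,021/5⌋ = $22,204 → take DB $40,320. Book value $100,801.
Year 4: DB = ⌊$100,801 × 200%/7⌋ = $28,800; SL = ⌊$70,701/4⌋ = $17,675 → take DB $28,800. Book value $72,001.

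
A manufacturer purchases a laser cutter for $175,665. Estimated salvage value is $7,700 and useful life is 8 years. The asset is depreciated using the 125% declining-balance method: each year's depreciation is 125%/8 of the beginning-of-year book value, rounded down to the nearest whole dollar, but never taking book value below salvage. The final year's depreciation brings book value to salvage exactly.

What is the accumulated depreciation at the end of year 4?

$86,633

Depreciable base = $175,665 − $7,700 = $167,965.
Year 1: ⌊$175,665 × 125%/8⌋ = $27,447. Book value $148,218.
Year 2: ⌊$148,218 × 125%/8⌋ = $23,159. Book value $125,059.
Year 3: ⌊$125,059 × 125%/8⌋ = $19,540. Book value $105,519.
Year 4: ⌊$105,519 × 125%/8⌋ = $16,487. Book value $89,032.
Accumulated through year 4 = $175,665 − $89,032 = $86,633.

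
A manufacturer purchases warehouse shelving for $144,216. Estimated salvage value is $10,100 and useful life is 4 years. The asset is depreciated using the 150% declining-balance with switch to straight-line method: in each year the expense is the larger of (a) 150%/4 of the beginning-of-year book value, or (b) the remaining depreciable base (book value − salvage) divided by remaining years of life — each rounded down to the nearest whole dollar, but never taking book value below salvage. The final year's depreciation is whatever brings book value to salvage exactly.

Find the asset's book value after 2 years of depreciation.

$56,335

Depreciable base = $144,216 − $10,100 = $134,116.
Year 1: DB = ⌊$144,216 × 150%/4⌋ = $54,081; SL = ⌊$134,116/4⌋ = $33,529 → take DB $54,081. Book value $90,135.
Year 2: DB = ⌊$90,135 × 150%/4⌋ = $33,800; SL = ⌊$80,035/3⌋ = $26,678 → take DB $33,800. Book value $56,335.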